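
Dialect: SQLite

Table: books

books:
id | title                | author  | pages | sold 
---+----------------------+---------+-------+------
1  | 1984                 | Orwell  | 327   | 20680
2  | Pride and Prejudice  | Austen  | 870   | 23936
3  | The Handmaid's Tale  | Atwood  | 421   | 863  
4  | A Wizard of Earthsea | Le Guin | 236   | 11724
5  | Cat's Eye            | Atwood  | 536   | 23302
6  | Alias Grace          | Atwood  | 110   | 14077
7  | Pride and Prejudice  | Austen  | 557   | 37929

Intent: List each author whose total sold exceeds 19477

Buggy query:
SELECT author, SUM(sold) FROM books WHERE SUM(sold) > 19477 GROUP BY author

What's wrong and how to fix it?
Bug: WHERE runs before GROUP BY, so aggregates aren't available there

Fix: Move the aggregate condition to a HAVING clause

Corrected query:
SELECT author, SUM(sold) FROM books GROUP BY author HAVING SUM(sold) > 19477

Result:
author | SUM(sold)
-------+----------
Atwood | 38242    
Austen | 61865    
Orwell | 20680    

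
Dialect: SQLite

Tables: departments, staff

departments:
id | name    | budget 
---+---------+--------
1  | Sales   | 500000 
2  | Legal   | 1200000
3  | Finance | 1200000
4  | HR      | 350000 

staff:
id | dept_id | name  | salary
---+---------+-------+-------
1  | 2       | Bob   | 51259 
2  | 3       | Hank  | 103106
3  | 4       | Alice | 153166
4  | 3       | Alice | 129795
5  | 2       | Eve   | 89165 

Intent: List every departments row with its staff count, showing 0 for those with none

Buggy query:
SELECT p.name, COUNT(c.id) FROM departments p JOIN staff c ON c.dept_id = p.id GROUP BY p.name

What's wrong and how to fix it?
Bug: An inner join excludes parents with zero children

Fix: Use LEFT JOIN so parents without children still appear (COUNT(c.id) gives 0)

Corrected query:
SELECT p.name, COUNT(c.id) FROM departments p LEFT JOIN staff c ON c.dept_id = p.id GROUP BY p.name

Result:
name    | COUNT(c.id)
--------+------------
Finance | 2          
HR      | 1          
Legal   | 2          
Sales   | 0          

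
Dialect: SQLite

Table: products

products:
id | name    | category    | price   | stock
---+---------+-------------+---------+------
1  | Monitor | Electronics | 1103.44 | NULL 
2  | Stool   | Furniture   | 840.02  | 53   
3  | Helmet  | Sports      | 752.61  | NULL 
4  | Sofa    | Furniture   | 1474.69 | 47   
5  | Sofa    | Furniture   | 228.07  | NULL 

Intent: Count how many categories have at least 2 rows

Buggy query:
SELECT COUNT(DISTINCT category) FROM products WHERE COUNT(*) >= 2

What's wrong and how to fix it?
Bug: COUNT(*) cannot appear in WHERE; the per-group count doesn't exist yet

Fix: Group first with HAVING COUNT(*) >= 2, then COUNT the resulting groups

Corrected query:
SELECT COUNT(*) FROM (SELECT category FROM products GROUP BY category HAVING COUNT(*) >= 2)

Result:
COUNT(*)
--------
1       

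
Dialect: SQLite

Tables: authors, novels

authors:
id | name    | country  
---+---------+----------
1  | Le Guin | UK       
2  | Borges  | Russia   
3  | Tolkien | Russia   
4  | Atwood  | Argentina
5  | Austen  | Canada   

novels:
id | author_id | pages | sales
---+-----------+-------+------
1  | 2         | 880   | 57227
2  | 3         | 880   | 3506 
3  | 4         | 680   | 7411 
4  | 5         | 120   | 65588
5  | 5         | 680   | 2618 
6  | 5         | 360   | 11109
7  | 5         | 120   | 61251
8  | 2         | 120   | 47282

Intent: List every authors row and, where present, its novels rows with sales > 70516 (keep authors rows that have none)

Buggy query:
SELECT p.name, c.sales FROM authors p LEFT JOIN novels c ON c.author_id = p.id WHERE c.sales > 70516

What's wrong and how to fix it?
Bug: Filtering c.sales in WHERE discards the NULL rows produced by LEFT JOIN, turning it into an inner join

Fix: Move the right-table condition into the ON clause so unmatched parents are kept

Corrected query:
SELECT p.name, c.sales FROM authors p LEFT JOIN novels c ON c.author_id = p.id AND c.sales > 70516

Result:
name    | sales
--------+------
Le Guin | NULL 
Borges  | NULL 
Tolkien | NULL 
Atwood  | NULL 
Austen  | NULL 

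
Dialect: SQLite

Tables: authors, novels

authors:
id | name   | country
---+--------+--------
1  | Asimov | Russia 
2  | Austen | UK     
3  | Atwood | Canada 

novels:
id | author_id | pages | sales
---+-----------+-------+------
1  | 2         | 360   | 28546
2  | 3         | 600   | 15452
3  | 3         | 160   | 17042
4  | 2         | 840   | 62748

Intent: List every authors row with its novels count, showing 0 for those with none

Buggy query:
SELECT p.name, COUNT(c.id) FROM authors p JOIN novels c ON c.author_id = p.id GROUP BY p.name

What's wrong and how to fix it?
Bug: INNER JOIN drops authors rows that have no matching novels rows

Fix: Switch to LEFT JOIN to retain unmatched parent rows

Corrected query:
SELECT p.name, COUNT(c.id) FROM authors p LEFT JOIN novels c ON c.author_id = p.id GROUP BY p.name

Result:
name   | COUNT(c.id)
-------+------------
Asimov | 0          
Atwood | 2          
Austen | 2          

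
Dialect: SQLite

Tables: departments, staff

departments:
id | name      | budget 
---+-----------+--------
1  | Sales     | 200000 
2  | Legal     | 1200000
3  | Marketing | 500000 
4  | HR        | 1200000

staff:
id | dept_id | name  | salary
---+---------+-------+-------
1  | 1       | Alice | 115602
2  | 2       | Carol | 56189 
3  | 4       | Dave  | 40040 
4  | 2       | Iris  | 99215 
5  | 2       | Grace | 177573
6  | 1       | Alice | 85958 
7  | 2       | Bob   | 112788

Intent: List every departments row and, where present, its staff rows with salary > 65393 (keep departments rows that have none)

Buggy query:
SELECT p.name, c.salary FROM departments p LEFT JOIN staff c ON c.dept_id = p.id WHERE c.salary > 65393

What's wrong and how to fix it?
Bug: Filtering c.salary in WHERE discards the NULL rows produced by LEFT JOIN, turning it into an inner join

Fix: Move the right-table condition into the ON clause so unmatched parents are kept

Corrected query:
SELECT p.name, c.salary FROM departments p LEFT JOIN staff c ON c.dept_id = p.id AND c.salary > 65393

Result:
name      | salary
----------+-------
Sales     | 85958 
Sales     | 115602
Legal     | 99215 
Legal     | 112788
Legal     | 177573
Marketing | NULL  
HR        | NULL  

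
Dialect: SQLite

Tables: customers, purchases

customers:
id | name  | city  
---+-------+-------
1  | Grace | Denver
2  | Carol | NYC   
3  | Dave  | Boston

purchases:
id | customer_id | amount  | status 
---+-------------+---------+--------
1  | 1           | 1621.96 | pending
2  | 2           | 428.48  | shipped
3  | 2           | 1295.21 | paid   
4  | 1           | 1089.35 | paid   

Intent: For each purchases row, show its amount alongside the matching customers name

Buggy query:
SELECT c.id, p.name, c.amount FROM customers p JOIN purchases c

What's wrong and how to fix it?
Bug: Missing join condition: each purchases row is matched to all customers rows instead of just its own

Fix: Add ON c.customer_id = p.id to the JOIN

Corrected query:
SELECT c.id, p.name, c.amount FROM customers p JOIN purchases c ON c.customer_id = p.id

Result:
id | name  | amount 
---+-------+--------
1  | Grace | 1621.96
2  | Carol | 428.48 
3  | Carol | 1295.21
4  | Grace | 1089.35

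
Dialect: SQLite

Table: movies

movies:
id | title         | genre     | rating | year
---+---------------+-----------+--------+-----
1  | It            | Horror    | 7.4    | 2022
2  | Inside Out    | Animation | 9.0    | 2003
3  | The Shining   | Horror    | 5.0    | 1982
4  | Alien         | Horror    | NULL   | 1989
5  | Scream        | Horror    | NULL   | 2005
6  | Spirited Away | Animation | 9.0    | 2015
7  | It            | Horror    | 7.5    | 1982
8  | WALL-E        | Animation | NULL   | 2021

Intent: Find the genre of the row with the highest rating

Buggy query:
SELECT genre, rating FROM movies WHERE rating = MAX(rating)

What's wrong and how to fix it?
Bug: WHERE is evaluated per row; an aggregate over the whole table isn't defined there

Fix: Wrap MAX in a scalar subquery so WHERE compares against a single value

Corrected query:
SELECT genre, rating FROM movies WHERE rating = (SELECT MAX(rating) FROM movies)

Result:
genre     | rating
----------+-------
Animation | 9     
Animation | 9     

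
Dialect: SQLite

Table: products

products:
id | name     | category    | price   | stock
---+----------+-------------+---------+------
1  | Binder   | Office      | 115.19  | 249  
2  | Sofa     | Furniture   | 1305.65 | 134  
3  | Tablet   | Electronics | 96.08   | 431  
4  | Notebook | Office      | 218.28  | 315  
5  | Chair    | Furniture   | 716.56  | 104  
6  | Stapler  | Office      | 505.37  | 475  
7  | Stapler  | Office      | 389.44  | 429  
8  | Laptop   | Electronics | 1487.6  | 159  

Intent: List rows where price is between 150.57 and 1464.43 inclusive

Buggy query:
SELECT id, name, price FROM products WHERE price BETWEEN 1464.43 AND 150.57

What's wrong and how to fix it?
Bug: BETWEEN expects the lower bound first; with 1464.43 AND 150.57 the range is empty

Fix: Swap the bounds so the smaller value comes first

Corrected query:
SELECT id, name, price FROM products WHERE price BETWEEN 150.57 AND 1464.43

Result:
id | name     | price  
---+----------+--------
2  | Sofa     | 1305.65
4  | Notebook | 218.28 
5  | Chair    | 716.56 
6  | Stapler  | 505.37 
7  | Stapler  | 389.44 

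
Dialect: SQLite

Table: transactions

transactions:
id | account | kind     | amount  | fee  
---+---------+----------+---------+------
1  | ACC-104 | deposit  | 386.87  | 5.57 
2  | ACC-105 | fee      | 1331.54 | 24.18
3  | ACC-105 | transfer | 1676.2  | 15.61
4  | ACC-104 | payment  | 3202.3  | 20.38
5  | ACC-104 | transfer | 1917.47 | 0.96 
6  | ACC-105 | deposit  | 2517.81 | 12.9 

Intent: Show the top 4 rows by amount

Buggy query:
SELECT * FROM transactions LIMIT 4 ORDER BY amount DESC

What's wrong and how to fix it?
Bug: ORDER BY cannot follow LIMIT; LIMIT is the final clause

Fix: Sort with ORDER BY, then apply LIMIT

Corrected query:
SELECT * FROM transactions ORDER BY amount DESC LIMIT 4

Result:
id | account | kind     | amount  | fee  
---+---------+----------+---------+------
4  | ACC-104 | payment  | 3202.3  | 20.38
6  | ACC-105 | deposit  | 2517.81 | 12.9 
5  | ACC-104 | transfer | 1917.47 | 0.96 
3  | ACC-105 | transfer | 1676.2  | 15.61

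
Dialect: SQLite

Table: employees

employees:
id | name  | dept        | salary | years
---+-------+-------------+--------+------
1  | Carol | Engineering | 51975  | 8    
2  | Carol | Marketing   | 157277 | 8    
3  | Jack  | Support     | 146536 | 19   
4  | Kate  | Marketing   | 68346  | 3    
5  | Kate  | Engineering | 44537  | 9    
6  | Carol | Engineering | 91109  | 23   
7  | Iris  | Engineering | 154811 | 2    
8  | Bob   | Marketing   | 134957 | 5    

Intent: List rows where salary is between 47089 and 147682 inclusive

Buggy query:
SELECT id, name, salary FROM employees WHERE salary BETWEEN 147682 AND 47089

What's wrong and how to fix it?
Bug: The bounds are reversed; BETWEEN a AND b requires a <= b to match anything

Fix: Swap the bounds so the smaller value comes first

Corrected query:
SELECT id, name, salary FROM employees WHERE salary BETWEEN 47089 AND 147682

Result:
id | name  | salary
---+-------+-------
1  | Carol | 51975 
3  | Jack  | 146536
4  | Kate  | 68346 
6  | Carol | 91109 
8  | Bob   | 134957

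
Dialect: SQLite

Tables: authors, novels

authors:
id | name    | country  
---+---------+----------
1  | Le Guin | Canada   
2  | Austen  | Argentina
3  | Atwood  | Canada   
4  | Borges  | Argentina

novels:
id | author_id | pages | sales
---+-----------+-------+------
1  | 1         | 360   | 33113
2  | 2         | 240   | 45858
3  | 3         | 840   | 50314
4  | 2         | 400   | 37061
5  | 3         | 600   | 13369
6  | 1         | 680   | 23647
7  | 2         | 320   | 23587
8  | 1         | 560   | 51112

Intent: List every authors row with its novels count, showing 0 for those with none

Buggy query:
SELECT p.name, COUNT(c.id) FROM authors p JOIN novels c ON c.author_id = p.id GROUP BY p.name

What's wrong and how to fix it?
Bug: INNER JOIN drops authors rows that have no matching novels rows

Fix: Use LEFT JOIN so parents without children still appear (COUNT(c.id) gives 0)

Corrected query:
SELECT p.name, COUNT(c.id) FROM authors p LEFT JOIN novels c ON c.author_id = p.id GROUP BY p.name

Result:
name    | COUNT(c.id)
--------+------------
Atwood  | 2          
Austen  | 3          
Borges  | 0          
Le Guin | 3          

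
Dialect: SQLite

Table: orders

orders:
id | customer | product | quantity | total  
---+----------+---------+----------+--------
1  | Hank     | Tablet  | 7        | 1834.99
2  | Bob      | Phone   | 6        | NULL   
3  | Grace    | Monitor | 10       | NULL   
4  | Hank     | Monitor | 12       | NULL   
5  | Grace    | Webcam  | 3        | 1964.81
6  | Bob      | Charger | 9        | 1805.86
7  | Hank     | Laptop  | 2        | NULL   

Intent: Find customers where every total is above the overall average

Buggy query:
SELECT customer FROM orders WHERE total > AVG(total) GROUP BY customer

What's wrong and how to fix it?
Bug: AVG() is an aggregate; it can't sit directly in WHERE

Fix: Use a subquery for AVG and a HAVING MIN(...) filter so the condition holds for every row in the group

Corrected query:
SELECT customer FROM orders GROUP BY customer HAVING MIN(total) > (SELECT AVG(total) FROM orders)

Result:
customer
--------
Grace   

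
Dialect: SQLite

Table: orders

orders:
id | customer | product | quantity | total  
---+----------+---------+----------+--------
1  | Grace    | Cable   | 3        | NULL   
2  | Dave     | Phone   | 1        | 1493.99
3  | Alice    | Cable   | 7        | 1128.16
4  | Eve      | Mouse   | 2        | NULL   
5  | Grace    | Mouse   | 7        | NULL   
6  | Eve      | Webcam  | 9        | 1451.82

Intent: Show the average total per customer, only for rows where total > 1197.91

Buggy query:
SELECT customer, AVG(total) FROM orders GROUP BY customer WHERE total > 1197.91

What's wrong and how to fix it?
Bug: Row-level WHERE must come before GROUP BY in the clause order

Fix: Place WHERE between FROM and GROUP BY

Corrected query:
SELECT customer, AVG(total) FROM orders WHERE total > 1197.91 GROUP BY customer

Result:
customer | AVG(total)
---------+-----------
Dave     | 1493.99   
Eve      | 1451.82   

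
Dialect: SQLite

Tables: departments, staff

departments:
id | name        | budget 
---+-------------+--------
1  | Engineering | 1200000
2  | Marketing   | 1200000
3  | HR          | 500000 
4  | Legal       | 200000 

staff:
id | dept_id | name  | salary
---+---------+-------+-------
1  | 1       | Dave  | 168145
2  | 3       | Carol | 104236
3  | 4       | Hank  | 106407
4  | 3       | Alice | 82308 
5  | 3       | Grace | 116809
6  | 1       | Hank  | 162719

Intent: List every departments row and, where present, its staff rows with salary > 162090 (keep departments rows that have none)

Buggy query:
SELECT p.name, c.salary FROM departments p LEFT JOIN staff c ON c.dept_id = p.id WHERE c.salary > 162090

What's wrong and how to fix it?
Bug: A WHERE condition on the right-hand table after LEFT JOIN drops unmatched parents

Fix: Put 'c.salary > 162090' in the JOIN's ON clause instead of WHERE

Corrected query:
SELECT p.name, c.salary FROM departments p LEFT JOIN staff c ON c.dept_id = p.id AND c.salary > 162090

Result:
name        | salary
------------+-------
Engineering | 162719
Engineering | 168145
Marketing   | NULL  
HR          | NULL  
Legal       | NULL  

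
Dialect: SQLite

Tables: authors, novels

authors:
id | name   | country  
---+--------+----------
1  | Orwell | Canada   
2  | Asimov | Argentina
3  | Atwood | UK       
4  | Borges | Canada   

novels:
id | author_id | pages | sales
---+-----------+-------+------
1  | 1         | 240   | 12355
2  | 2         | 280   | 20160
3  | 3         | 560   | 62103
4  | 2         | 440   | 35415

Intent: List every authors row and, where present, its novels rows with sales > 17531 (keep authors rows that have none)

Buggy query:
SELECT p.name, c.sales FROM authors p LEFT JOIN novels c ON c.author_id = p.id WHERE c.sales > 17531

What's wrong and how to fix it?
Bug: Filtering c.sales in WHERE discards the NULL rows produced by LEFT JOIN, turning it into an inner join

Fix: Put 'c.sales > 17531' in the JOIN's ON clause instead of WHERE

Corrected query:
SELECT p.name, c.sales FROM authors p LEFT JOIN novels c ON c.author_id = p.id AND c.sales > 17531

Result:
name   | sales
-------+------
Orwell | NULL 
Asimov | 20160
Asimov | 35415
Atwood | 62103
Borges | NULL 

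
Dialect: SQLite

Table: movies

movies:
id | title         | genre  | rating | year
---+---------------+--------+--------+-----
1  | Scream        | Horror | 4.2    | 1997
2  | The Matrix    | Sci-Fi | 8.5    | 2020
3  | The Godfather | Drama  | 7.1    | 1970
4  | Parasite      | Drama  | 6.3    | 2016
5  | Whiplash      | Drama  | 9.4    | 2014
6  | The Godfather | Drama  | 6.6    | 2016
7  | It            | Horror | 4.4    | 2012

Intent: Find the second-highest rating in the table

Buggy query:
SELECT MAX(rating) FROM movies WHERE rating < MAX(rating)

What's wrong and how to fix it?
Bug: MAX(rating) on the right of the comparison is an aggregate-in-WHERE error

Fix: Compute the overall MAX in a subquery, then take MAX of rows below it

Corrected query:
SELECT MAX(rating) FROM movies WHERE rating < (SELECT MAX(rating) FROM movies)

Result:
MAX(rating)
-----------
8.5        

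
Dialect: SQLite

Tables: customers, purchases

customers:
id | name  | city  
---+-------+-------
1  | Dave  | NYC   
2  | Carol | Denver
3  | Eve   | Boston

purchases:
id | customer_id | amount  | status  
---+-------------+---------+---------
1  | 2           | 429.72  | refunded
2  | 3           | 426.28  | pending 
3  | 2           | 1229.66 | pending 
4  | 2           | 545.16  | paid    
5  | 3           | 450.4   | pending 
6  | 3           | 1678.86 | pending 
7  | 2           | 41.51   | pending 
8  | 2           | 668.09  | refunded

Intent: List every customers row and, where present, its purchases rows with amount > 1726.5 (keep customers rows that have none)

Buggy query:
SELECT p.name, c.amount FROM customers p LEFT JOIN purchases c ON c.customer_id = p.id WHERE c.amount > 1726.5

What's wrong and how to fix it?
Bug: Filtering c.amount in WHERE discards the NULL rows produced by LEFT JOIN, turning it into an inner join

Fix: Put 'c.amount > 1726.5' in the JOIN's ON clause instead of WHERE

Corrected query:
SELECT p.name, c.amount FROM customers p LEFT JOIN purchases c ON c.customer_id = p.id AND c.amount > 1726.5

Result:
name  | amount
------+-------
Dave  | NULL  
Carol | NULL  
Eve   | NULL  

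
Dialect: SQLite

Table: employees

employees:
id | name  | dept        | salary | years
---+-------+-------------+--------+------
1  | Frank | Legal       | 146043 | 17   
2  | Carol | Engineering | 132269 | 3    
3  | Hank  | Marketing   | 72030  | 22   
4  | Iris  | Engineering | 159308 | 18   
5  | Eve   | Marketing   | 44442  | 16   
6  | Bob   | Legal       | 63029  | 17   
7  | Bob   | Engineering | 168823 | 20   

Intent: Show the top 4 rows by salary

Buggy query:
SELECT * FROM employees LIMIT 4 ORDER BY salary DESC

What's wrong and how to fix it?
Bug: ORDER BY cannot follow LIMIT; LIMIT is the final clause

Fix: Swap the clauses: ORDER BY first, then LIMIT

Corrected query:
SELECT * FROM employees ORDER BY salary DESC LIMIT 4

Result:
id | name  | dept        | salary | years
---+-------+-------------+--------+------
7  | Bob   | Engineering | 168823 | 20   
4  | Iris  | Engineering | 159308 | 18   
1  | Frank | Legal       | 146043 | 17   
2  | Carol | Engineering | 132269 | 3    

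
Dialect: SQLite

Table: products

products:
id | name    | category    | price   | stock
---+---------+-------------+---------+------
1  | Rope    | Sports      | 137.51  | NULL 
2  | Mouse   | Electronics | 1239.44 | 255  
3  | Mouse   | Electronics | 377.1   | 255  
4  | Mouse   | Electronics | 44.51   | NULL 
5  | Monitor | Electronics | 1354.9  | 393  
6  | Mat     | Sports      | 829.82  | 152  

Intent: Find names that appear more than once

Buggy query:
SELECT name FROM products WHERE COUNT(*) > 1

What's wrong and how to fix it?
Bug: COUNT(*) is an aggregate and cannot be used in WHERE

Fix: Group first, then use HAVING for the count condition

Corrected query:
SELECT name FROM products GROUP BY name HAVING COUNT(*) > 1

Result:
name 
-----
Mouse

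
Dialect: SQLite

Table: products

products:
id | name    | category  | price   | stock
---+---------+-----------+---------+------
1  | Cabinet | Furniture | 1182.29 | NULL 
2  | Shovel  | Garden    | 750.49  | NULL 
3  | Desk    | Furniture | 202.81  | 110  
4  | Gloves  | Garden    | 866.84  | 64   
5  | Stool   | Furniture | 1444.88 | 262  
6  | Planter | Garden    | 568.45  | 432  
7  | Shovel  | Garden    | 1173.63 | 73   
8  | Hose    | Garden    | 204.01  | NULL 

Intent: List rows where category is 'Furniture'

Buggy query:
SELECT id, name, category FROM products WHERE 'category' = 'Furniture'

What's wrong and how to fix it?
Bug: 'category' in single quotes is a string literal, not the column; the comparison is literal-vs-literal and never true

Fix: Reference the column as category without single quotes

Corrected query:
SELECT id, name, category FROM products WHERE category = 'Furniture'

Result:
id | name    | category 
---+---------+----------
1  | Cabinet | Furniture
3  | Desk    | Furniture
5  | Stool   | Furniture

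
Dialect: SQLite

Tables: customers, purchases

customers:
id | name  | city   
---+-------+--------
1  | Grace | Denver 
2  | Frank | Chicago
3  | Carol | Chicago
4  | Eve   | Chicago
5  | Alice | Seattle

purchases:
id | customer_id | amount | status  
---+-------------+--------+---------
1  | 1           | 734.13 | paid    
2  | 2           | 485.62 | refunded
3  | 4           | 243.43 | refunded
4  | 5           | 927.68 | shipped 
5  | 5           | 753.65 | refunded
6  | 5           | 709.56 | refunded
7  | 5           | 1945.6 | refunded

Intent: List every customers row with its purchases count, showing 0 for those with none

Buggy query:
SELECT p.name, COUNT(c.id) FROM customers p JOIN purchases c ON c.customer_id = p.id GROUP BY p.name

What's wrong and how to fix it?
Bug: INNER JOIN drops customers rows that have no matching purchases rows

Fix: Switch to LEFT JOIN to retain unmatched parent rows

Corrected query:
SELECT p.name, COUNT(c.id) FROM customers p LEFT JOIN purchases c ON c.customer_id = p.id GROUP BY p.name

Result:
name  | COUNT(c.id)
------+------------
Alice | 4          
Carol | 0          
Eve   | 1          
Frank | 1          
Grace | 1          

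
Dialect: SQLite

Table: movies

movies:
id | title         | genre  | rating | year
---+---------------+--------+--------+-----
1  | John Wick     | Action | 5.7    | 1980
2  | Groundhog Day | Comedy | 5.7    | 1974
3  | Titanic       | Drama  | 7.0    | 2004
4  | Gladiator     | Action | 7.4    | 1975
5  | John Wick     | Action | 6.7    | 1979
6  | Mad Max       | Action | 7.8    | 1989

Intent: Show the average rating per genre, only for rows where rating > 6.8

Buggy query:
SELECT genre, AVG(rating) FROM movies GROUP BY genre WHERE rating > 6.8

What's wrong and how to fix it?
Bug: Row-level WHERE must come before GROUP BY in the clause order

Fix: Place WHERE between FROM and GROUP BY

Corrected query:
SELECT genre, AVG(rating) FROM movies WHERE rating > 6.8 GROUP BY genre

Result:
genre  | AVG(rating)
-------+------------
Action | 7.6        
Drama  | 7          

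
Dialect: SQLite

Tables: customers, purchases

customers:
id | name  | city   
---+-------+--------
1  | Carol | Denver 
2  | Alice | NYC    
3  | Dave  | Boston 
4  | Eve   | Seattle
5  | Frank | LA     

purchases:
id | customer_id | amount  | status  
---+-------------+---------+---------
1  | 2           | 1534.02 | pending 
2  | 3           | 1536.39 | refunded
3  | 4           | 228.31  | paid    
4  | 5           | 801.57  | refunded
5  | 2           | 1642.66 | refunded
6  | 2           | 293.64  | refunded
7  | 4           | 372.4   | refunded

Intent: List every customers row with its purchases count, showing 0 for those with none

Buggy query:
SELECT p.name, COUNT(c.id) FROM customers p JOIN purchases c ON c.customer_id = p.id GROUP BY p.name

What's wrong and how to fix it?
Bug: INNER JOIN drops customers rows that have no matching purchases rows

Fix: Use LEFT JOIN so parents without children still appear (COUNT(c.id) gives 0)

Corrected query:
SELECT p.name, COUNT(c.id) FROM customers p LEFT JOIN purchases c ON c.customer_id = p.id GROUP BY p.name

Result:
name  | COUNT(c.id)
------+------------
Alice | 3          
Carol | 0          
Dave  | 1          
Eve   | 2          
Frank | 1          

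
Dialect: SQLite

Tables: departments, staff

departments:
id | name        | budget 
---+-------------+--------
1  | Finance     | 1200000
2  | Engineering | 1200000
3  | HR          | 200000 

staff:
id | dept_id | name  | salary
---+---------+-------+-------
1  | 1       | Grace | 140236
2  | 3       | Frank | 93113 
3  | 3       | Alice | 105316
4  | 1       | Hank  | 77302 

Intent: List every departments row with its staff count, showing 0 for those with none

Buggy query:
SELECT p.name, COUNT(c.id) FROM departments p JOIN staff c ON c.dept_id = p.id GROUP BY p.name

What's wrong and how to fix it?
Bug: INNER JOIN drops departments rows that have no matching staff rows

Fix: Switch to LEFT JOIN to retain unmatched parent rows

Corrected query:
SELECT p.name, COUNT(c.id) FROM departments p LEFT JOIN staff c ON c.dept_id = p.id GROUP BY p.name

Result:
name        | COUNT(c.id)
------------+------------
Engineering | 0          
Finance     | 2          
HR          | 2          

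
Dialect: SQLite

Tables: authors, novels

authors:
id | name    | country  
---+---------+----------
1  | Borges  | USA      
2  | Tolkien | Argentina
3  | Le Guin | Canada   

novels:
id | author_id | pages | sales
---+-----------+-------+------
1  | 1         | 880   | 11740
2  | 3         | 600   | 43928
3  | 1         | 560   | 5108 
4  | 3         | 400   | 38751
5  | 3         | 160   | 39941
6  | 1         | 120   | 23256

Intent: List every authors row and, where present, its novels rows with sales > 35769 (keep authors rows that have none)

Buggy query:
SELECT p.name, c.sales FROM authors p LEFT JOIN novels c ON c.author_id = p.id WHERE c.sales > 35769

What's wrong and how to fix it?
Bug: A WHERE condition on the right-hand table after LEFT JOIN drops unmatched parents

Fix: Move the right-table condition into the ON clause so unmatched parents are kept

Corrected query:
SELECT p.name, c.sales FROM authors p LEFT JOIN novels c ON c.author_id = p.id AND c.sales > 35769

Result:
name    | sales
--------+------
Borges  | NULL 
Tolkien | NULL 
Le Guin | 38751
Le Guin | 39941
Le Guin | 43928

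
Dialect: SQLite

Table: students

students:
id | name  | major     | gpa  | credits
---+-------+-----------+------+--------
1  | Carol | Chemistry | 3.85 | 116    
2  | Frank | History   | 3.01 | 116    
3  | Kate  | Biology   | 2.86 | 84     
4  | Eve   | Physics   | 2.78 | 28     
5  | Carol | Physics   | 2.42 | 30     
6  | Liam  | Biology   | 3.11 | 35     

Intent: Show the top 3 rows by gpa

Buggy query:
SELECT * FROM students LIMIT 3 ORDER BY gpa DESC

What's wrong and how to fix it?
Bug: ORDER BY cannot follow LIMIT; LIMIT is the final clause

Fix: Sort with ORDER BY, then apply LIMIT

Corrected query:
SELECT * FROM students ORDER BY gpa DESC LIMIT 3

Result:
id | name  | major     | gpa  | credits
---+-------+-----------+------+--------
1  | Carol | Chemistry | 3.85 | 116    
6  | Liam  | Biology   | 3.11 | 35     
2  | Frank | History   | 3.01 | 116    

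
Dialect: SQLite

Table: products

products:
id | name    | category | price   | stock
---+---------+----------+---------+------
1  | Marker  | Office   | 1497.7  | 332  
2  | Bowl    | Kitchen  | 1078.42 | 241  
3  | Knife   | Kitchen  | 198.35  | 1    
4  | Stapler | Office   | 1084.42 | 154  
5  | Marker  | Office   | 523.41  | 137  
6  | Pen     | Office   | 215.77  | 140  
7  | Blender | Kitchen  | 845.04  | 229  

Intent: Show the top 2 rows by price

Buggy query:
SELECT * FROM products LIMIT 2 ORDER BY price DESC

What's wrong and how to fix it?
Bug: LIMIT must come after ORDER BY

Fix: Swap the clauses: ORDER BY first, then LIMIT

Corrected query:
SELECT * FROM products ORDER BY price DESC LIMIT 2

Result:
id | name    | category | price   | stock
---+---------+----------+---------+------
1  | Marker  | Office   | 1497.7  | 332  
4  | Stapler | Office   | 1084.42 | 154  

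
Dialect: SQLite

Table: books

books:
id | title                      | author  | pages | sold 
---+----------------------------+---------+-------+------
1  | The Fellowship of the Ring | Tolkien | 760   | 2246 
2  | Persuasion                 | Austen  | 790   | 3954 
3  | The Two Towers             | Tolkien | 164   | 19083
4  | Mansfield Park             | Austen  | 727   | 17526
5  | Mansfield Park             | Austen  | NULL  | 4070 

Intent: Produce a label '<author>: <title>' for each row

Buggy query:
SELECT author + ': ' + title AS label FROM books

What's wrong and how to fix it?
Bug: SQLite uses || for string concatenation; + coerces text to numbers (yielding 0)

Fix: Replace + with || to concatenate text

Corrected query:
SELECT author || ': ' || title AS label FROM books

Result:
label                              
-----------------------------------
Tolkien: The Fellowship of the Ring
Austen: Persuasion                 
Tolkien: The Two Towers            
Austen: Mansfield Park             
Austen: Mansfield Park             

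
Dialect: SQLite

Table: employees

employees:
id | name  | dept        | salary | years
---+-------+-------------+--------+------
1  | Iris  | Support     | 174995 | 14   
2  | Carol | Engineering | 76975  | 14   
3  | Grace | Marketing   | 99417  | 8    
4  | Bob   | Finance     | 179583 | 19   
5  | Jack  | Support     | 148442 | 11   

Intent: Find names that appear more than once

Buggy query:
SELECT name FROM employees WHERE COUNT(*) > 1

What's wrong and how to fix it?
Bug: WHERE can't reference COUNT(*); aggregates are computed after WHERE

Fix: GROUP BY name, then filter groups with HAVING COUNT(*) > 1

Corrected query:
SELECT name FROM employees GROUP BY name HAVING COUNT(*) > 1

Result:
(no rows)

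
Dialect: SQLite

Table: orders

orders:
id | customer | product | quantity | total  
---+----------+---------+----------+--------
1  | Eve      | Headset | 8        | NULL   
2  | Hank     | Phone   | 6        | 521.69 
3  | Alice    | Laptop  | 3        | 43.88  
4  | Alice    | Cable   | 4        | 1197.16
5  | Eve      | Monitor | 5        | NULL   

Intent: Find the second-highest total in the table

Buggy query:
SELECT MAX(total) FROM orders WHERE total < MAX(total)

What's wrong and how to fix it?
Bug: MAX(total) on the right of the comparison is an aggregate-in-WHERE error

Fix: Compute the overall MAX in a subquery, then take MAX of rows below it

Corrected query:
SELECT MAX(total) FROM orders WHERE total < (SELECT MAX(total) FROM orders)

Result:
MAX(total)
----------
521.69    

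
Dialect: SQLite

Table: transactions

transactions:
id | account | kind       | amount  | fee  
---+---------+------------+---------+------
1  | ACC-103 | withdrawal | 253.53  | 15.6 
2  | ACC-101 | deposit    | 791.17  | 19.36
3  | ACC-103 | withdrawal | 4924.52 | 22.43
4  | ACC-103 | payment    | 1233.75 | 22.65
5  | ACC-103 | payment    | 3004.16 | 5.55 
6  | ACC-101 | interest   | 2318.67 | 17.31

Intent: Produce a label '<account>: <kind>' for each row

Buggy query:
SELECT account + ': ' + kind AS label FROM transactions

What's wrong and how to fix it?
Bug: SQLite uses || for string concatenation; + coerces text to numbers (yielding 0)

Fix: Use the || operator for string concatenation

Corrected query:
SELECT account || ': ' || kind AS label FROM transactions

Result:
label              
-------------------
ACC-103: withdrawal
ACC-101: deposit   
ACC-103: withdrawal
ACC-103: payment   
ACC-103: payment   
ACC-101: interest  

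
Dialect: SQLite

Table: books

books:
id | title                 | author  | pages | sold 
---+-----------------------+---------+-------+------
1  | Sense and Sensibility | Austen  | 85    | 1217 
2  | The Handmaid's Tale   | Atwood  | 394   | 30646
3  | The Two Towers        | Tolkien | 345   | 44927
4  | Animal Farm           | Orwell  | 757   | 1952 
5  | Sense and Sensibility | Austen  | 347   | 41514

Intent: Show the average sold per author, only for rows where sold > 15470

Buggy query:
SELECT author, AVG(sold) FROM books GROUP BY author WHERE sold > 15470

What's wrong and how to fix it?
Bug: Row-level WHERE must come before GROUP BY in the clause order

Fix: Place WHERE between FROM and GROUP BY

Corrected query:
SELECT author, AVG(sold) FROM books WHERE sold > 15470 GROUP BY author

Result:
author  | AVG(sold)
--------+----------
Atwood  | 30646    
Austen  | 41514    
Tolkien | 44927    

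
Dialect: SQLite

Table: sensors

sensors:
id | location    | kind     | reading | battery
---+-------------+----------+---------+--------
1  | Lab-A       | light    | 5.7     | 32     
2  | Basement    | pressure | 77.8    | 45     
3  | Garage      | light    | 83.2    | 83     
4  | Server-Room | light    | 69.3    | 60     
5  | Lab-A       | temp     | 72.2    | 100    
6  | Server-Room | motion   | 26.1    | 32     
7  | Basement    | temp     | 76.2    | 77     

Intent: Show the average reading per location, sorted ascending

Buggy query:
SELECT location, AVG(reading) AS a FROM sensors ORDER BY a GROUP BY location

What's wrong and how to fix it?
Bug: ORDER BY appears before GROUP BY; SQL clause order requires GROUP BY first

Fix: Move ORDER BY to the end, after GROUP BY

Corrected query:
SELECT location, AVG(reading) AS a FROM sensors GROUP BY location ORDER BY a

Result:
location    | a    
------------+------
Lab-A       | 38.95
Server-Room | 47.7 
Basement    | 77   
Garage      | 83.2 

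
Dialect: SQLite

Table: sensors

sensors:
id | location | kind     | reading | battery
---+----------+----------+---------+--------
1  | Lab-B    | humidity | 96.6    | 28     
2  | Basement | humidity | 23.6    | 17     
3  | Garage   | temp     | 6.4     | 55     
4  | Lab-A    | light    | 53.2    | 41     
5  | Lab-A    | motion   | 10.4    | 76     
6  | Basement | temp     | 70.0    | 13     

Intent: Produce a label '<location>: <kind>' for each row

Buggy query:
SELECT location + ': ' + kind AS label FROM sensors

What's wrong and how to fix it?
Bug: '+' is numeric addition; on text columns SQLite converts them to 0 instead of concatenating

Fix: Replace + with || to concatenate text

Corrected query:
SELECT location || ': ' || kind AS label FROM sensors

Result:
label             
------------------
Lab-B: humidity   
Basement: humidity
Garage: temp      
Lab-A: light      
Lab-A: motion     
Basement: temp    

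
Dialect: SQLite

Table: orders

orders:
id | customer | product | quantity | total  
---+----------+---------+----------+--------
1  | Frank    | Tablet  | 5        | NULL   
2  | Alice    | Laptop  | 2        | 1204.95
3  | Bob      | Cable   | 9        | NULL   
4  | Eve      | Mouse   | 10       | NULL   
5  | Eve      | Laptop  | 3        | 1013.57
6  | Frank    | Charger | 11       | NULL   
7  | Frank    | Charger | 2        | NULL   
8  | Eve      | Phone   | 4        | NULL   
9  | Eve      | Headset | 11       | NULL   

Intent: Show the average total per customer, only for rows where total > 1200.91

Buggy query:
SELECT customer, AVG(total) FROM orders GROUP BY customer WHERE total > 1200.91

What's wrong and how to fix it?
Bug: Row-level WHERE must come before GROUP BY in the clause order

Fix: Place WHERE between FROM and GROUP BY

Corrected query:
SELECT customer, AVG(total) FROM orders WHERE total > 1200.91 GROUP BY customer

Result:
customer | AVG(total)
---------+-----------
Alice    | 1204.95   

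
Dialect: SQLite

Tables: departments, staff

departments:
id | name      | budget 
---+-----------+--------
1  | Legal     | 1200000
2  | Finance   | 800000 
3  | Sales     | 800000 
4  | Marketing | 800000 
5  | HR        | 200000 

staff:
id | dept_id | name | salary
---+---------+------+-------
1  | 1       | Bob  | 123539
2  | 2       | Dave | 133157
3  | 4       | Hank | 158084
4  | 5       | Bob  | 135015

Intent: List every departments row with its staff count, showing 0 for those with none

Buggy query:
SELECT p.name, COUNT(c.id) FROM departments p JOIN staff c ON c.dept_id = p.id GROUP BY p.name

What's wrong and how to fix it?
Bug: INNER JOIN drops departments rows that have no matching staff rows

Fix: Use LEFT JOIN so parents without children still appear (COUNT(c.id) gives 0)

Corrected query:
SELECT p.name, COUNT(c.id) FROM departments p LEFT JOIN staff c ON c.dept_id = p.id GROUP BY p.name

Result:
name      | COUNT(c.id)
----------+------------
Finance   | 1          
HR        | 1          
Legal     | 1          
Marketing | 1          
Sales     | 0          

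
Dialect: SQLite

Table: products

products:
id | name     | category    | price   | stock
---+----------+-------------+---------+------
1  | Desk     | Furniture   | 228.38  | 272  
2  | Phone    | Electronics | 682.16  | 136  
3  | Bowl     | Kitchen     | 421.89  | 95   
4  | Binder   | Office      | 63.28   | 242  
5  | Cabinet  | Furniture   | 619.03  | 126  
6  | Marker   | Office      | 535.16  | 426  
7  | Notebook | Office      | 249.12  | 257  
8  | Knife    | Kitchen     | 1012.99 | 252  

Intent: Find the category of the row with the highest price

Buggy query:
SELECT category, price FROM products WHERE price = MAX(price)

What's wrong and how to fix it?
Bug: MAX(price) is an aggregate and cannot be used directly in WHERE

Fix: Use a subquery: WHERE price = (SELECT MAX(price) FROM products)

Corrected query:
SELECT category, price FROM products WHERE price = (SELECT MAX(price) FROM products)

Result:
category | price  
---------+--------
Kitchen  | 1012.99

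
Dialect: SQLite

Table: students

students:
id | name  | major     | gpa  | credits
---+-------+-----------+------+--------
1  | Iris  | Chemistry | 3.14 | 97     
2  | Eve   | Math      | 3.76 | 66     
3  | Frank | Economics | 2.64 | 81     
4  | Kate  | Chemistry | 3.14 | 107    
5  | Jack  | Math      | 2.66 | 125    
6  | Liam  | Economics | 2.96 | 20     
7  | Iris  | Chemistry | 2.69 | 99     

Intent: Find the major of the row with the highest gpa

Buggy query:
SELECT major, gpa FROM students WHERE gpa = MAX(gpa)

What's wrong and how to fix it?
Bug: MAX(gpa) is an aggregate and cannot be used directly in WHERE

Fix: Wrap MAX in a scalar subquery so WHERE compares against a single value

Corrected query:
SELECT major, gpa FROM students WHERE gpa = (SELECT MAX(gpa) FROM students)

Result:
major | gpa 
------+-----
Math  | 3.76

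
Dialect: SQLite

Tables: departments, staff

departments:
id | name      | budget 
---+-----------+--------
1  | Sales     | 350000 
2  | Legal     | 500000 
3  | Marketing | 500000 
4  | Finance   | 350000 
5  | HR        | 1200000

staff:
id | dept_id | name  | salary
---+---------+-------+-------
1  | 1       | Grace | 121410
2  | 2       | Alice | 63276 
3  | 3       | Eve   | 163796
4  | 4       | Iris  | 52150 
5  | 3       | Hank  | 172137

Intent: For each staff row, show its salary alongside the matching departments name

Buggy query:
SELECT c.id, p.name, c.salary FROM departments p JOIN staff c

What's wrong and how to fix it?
Bug: Missing join condition: each staff row is matched to all departments rows instead of just its own

Fix: Add ON c.dept_id = p.id to the JOIN

Corrected query:
SELECT c.id, p.name, c.salary FROM departments p JOIN staff c ON c.dept_id = p.id

Result:
id | name      | salary
---+-----------+-------
1  | Sales     | 121410
2  | Legal     | 63276 
3  | Marketing | 163796
4  | Finance   | 52150 
5  | Marketing | 172137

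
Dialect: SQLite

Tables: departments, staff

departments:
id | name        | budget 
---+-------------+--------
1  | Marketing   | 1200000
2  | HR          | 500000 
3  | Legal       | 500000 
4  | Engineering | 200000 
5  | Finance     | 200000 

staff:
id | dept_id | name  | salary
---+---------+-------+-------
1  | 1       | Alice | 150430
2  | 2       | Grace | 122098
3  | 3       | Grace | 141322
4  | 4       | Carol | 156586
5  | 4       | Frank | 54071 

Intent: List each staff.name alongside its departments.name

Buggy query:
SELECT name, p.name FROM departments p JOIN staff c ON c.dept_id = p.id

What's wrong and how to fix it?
Bug: 'name' exists in both joined tables, so the database can't tell which one is meant

Fix: Prefix ambiguous columns with the table alias

Corrected query:
SELECT c.name, p.name FROM departments p JOIN staff c ON c.dept_id = p.id

Result:
name  | name       
------+------------
Alice | Marketing  
Grace | HR         
Grace | Legal      
Carol | Engineering
Frank | Engineering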